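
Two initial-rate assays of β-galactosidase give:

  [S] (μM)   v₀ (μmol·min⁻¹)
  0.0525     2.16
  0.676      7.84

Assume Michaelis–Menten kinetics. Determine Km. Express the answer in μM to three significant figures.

0.192 μM

From v = Vmax[S]/(Km+[S]), each point gives Vmax = v(Km+[S])/[S].
Equating: 2.16(Km+0.0525)/0.0525 = 7.84(Km+0.676)/0.676.
41.14·Km + 2.16 = 11.60·Km + 7.84, so (41.14 − 11.60)·Km = 7.84 − 2.16.
Km = 5.680/29.55 = 0.192 μM; then Vmax = 2.16(0.192+0.0525)/0.0525 = 10.1 μmol·min⁻¹.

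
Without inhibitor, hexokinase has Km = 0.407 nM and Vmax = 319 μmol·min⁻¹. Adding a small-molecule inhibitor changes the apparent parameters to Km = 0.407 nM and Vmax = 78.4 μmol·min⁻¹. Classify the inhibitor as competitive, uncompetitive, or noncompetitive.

noncompetitive

Vmax decreases (319 → 78.4 μmol·min⁻¹) while Km is unchanged — pure noncompetitive inhibition.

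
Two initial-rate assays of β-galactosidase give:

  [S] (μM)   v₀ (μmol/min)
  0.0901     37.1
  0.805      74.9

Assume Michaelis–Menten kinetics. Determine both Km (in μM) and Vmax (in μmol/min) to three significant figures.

From v = Vmax[S]/(Km+[S]), each point gives Vmax = v(Km+[S])/[S].
Equating: 37.1(Km+0.0901)/0.0901 = 74.9(Km+0.805)/0.805.
411.8·Km + 37.1 = 93.04·Km + 74.9, so (411.8 − 93.04)·Km = 74.9 − 37.1.
Km = 37.80/318.7 = 0.119 μM; then Vmax = 37.1(0.119+0.0901)/0.0901 = 85.9 μmol/min.

Km = 0.119 μM; Vmax = 85.9 μmol/min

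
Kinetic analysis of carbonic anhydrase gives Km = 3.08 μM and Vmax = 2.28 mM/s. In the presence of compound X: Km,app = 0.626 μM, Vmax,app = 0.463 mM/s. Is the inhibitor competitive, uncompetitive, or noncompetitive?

uncompetitive

Both Km and Vmax decrease by the same factor (~4.92-fold) — characteristic of uncompetitive inhibition.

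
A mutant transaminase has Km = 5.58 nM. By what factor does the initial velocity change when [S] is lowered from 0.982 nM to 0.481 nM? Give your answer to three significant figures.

The fractional saturations are [S]/(Km+[S]) = 0.982/6.562 = 0.1496 and 0.481/6.061 = 0.07936.
v₂/v₁ is just their ratio: 0.07936/0.1496 = 0.530.

0.530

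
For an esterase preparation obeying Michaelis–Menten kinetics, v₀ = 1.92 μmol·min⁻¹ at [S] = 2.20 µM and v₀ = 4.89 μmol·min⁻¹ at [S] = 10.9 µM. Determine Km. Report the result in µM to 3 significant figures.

In reciprocal form, 1/v = (Km/Vmax)·(1/[S]) + 1/Vmax. The two points give (1/[S], 1/v) = (0.4545, 0.5208) and (0.09174, 0.2045).
Slope = (0.5208 − 0.2045)/(0.4545 − 0.09174) = 0.8719; intercept = 0.5208 − 0.8719×0.4545 = 0.1245.
Vmax = 1/intercept = 8.03 μmol·min⁻¹; Km = slope × Vmax = 0.8719 × 8.03 = 7.00 µM.

7.00 µM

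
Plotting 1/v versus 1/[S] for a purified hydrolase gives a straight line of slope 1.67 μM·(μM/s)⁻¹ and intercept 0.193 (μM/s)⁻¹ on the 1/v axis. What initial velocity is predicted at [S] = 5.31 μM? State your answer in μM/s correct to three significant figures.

The y-intercept is 1/Vmax, so Vmax = 1/0.193 = 5.18 μM/s.
The slope is Km/Vmax, so Km = 1.67 × 5.18 = 8.65 μM.
Then v = 5.18 × 5.31/(8.65 + 5.31) = 1.97 μM/s.

1.97 μM/s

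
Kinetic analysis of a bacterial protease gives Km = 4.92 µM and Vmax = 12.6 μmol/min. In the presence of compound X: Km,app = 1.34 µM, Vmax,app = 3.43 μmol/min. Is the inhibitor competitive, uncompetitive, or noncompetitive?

Both Km and Vmax decrease by the same factor (~3.67-fold) — characteristic of uncompetitive inhibition.

uncompetitive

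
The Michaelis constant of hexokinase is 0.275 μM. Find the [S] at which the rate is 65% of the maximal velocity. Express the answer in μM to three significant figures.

v/Vmax = [S]/(Km+[S]) = 0.65, so [S] = Km·0.65/(1 − 0.65) = 0.275 × 1.857.
[S] = 0.511 μM.

0.511 μM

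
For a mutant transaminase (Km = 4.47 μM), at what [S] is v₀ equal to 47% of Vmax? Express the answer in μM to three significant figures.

v/Vmax = [S]/(Km+[S]) = 0.47, so [S] = Km·0.47/(1 − 0.47) = 4.47 × 0.8868.
[S] = 3.96 μM.

3.96 μM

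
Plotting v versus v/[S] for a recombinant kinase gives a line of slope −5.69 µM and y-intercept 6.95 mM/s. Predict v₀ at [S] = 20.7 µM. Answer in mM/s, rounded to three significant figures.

5.45 mM/s

In the Eadie–Hofstee form v = Vmax − Km·(v/[S]), the slope is −Km and the intercept is Vmax, so Km = 5.69 µM and Vmax = 6.95 mM/s.
v = 6.95 × 20.7/(5.69 + 20.7) = 5.45 mM/s.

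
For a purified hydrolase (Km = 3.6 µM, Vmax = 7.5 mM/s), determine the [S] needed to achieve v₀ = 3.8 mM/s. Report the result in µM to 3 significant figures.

3.70 µM

Rearranging v = Vmax[S]/(Km+[S]) gives [S] = Km·v/(Vmax − v).
[S] = 3.6 × 3.8 / (7.5 − 3.8) = 13.68/3.700 = 3.70 µM.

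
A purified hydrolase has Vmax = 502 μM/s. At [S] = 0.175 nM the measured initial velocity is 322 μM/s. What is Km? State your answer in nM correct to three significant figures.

From v = Vmax[S]/(Km+[S]), Km = [S](Vmax − v)/v.
Km = 0.175 × (502 − 322) / 322 = 31.50/322 = 0.0978 nM.

0.0978 nM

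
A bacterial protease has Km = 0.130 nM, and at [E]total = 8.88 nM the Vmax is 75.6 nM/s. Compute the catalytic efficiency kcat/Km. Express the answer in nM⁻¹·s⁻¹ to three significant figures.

kcat = Vmax/[E]total = 75.6/8.88 = 8.51 s⁻¹.
kcat/Km = 8.51/0.130 = 65.5 nM⁻¹·s⁻¹.

65.5 nM⁻¹·s⁻¹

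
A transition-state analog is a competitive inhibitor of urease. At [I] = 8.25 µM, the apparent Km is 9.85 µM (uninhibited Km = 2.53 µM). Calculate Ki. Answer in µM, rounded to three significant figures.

Competitive: Km,app = α·Km with α = 1 + [I]/Ki.
α = Km,app/Km = 9.85/2.53 = 3.893.
Ki = [I]/(α − 1) = 8.25/2.893 = 2.85 µM.

2.85 µM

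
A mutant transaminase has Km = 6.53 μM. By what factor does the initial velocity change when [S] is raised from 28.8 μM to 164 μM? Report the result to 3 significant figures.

Since Vmax cancels, v₂/v₁ = [S]₂(Km+[S]₁) / [S]₁(Km+[S]₂).
= 164×(6.53+28.8) / (28.8×(6.53+164)) = 5794/4911 = 1.18.

1.18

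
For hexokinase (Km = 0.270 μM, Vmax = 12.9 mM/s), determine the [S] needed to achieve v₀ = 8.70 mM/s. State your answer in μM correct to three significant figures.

The required fractional saturation is v/Vmax = 8.70/12.9 = 0.6744.
Then [S]/(Km+[S]) = 0.6744 ⇒ [S] = 0.270 × 0.6744/(1 − 0.6744) = 0.559 μM.

0.559 μM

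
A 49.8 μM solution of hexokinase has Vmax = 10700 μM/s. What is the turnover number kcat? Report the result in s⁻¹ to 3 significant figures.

215 s⁻¹

kcat = Vmax/[E]total = 10700 μM/s / 49.8 μM = 215 s⁻¹.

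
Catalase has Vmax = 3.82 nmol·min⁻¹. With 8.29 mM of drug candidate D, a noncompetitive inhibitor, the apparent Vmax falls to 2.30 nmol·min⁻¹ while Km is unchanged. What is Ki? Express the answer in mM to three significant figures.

12.5 mM

Noncompetitive: Vmax,app = Vmax/α with α = 1 + [I]/Ki.
α = Vmax/Vmax,app = 3.82/2.30 = 1.661.
Since α = 1 + [I]/Ki, [I]/Ki = 1.661 − 1 = 0.6609 and Ki = 8.29/0.6609 = 12.5 mM.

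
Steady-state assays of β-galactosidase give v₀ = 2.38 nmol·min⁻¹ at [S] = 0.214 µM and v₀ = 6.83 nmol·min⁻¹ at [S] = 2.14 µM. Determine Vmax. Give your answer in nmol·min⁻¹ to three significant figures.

8.62 nmol·min⁻¹

In reciprocal form, 1/v = (Km/Vmax)·(1/[S]) + 1/Vmax. The two points give (1/[S], 1/v) = (4.673, 0.4202) and (0.4673, 0.1464).
Slope = (0.4202 − 0.1464)/(4.673 − 0.4673) = 0.06509; intercept = 0.4202 − 0.06509×4.673 = 0.1160.
Vmax = 1/intercept = 8.62 nmol·min⁻¹; Km = slope × Vmax = 0.06509 × 8.62 = 0.561 µM.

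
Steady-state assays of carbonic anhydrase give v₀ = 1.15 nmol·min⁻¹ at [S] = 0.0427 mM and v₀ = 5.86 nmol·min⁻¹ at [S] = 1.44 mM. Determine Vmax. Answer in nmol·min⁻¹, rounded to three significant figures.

In reciprocal form, 1/v = (Km/Vmax)·(1/[S]) + 1/Vmax. The two points give (1/[S], 1/v) = (23.42, 0.8696) and (0.6944, 0.1706).
Slope = (0.8696 − 0.1706)/(23.42 − 0.6944) = 0.03076; intercept = 0.8696 − 0.03076×23.42 = 0.1493.
Vmax = 1/intercept = 6.70 nmol·min⁻¹; Km = slope × Vmax = 0.03076 × 6.70 = 0.206 mM.

6.70 nmol·min⁻¹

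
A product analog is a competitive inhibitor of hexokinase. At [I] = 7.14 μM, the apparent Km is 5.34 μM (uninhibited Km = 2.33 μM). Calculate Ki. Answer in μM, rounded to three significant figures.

Competitive: Km,app = α·Km with α = 1 + [I]/Ki.
α = Km,app/Km = 5.34/2.33 = 2.292.
Since α = 1 + [I]/Ki, [I]/Ki = 2.292 − 1 = 1.292 and Ki = 7.14/1.292 = 5.53 μM.

5.53 μM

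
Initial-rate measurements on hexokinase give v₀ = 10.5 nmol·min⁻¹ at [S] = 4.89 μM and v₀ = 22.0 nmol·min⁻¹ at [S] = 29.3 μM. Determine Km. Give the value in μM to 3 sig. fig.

8.24 μM

In reciprocal form, 1/v = (Km/Vmax)·(1/[S]) + 1/Vmax. The two points give (1/[S], 1/v) = (0.2045, 0.09524) and (0.03413, 0.04545).
Slope = (0.09524 − 0.04545)/(0.2045 − 0.03413) = 0.2922; intercept = 0.09524 − 0.2922×0.2045 = 0.03548.
Vmax = 1/intercept = 28.2 nmol·min⁻¹; Km = slope × Vmax = 0.2922 × 28.2 = 8.24 μM.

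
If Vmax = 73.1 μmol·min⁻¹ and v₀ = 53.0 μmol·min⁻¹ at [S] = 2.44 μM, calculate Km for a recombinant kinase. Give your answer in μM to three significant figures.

v/Vmax = 53.0/73.1 = 0.7250 = [S]/(Km+[S]).
So Km + [S] = [S]/0.7250 = 3.365 μM, giving Km = 3.365 − 2.44 = 0.925 μM.

0.925 μM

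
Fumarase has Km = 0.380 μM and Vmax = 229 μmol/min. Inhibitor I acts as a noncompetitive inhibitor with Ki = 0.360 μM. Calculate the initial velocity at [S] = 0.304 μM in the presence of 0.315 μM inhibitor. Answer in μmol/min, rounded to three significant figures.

54.3 μmol/min

With α = 1 + [I]/Ki = 1 + 0.315/0.360 = 1.875, the noncompetitive rate law is v = (Vmax/α)·[S] / (Km + [S]).
v = (229/1.875)×0.304 / (0.380 + 0.304) = 37.13/0.6840 = 54.3 μmol/min.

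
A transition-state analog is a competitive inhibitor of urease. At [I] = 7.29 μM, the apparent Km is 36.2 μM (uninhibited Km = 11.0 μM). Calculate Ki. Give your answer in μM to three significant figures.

3.18 μM

Competitive: Km,app = α·Km with α = 1 + [I]/Ki.
α = Km,app/Km = 36.2/11.0 = 3.291.
Since α = 1 + [I]/Ki, [I]/Ki = 3.291 − 1 = 2.291 and Ki = 7.29/2.291 = 3.18 μM.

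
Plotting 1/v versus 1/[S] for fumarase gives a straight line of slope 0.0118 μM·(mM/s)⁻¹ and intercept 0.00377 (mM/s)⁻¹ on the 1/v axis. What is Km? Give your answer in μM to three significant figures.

y-intercept = 1/Vmax ⇒ Vmax = 265 mM/s; slope = Km/Vmax ⇒ Km = slope × Vmax.
Km = 0.0118 × 265 = 3.13 μM.

3.13 μM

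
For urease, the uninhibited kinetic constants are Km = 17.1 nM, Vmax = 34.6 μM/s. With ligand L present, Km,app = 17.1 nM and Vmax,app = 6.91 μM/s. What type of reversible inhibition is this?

Vmax decreases (34.6 → 6.91 μM/s) while Km is unchanged — pure noncompetitive inhibition.

noncompetitive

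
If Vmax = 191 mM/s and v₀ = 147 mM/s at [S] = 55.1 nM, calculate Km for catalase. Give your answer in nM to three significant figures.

v/Vmax = 147/191 = 0.7696 = [S]/(Km+[S]).
So Km + [S] = [S]/0.7696 = 71.59 nM, giving Km = 71.59 − 55.1 = 16.5 nM.

16.5 nM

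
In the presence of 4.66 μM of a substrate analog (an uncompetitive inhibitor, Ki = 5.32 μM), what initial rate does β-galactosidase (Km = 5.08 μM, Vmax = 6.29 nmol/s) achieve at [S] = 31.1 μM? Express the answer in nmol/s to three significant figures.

3.08 nmol/s

With α = 1 + [I]/Ki = 1 + 4.66/5.32 = 1.876, the uncompetitive rate law is v = (Vmax/α)·[S] / (Km/α + [S]).
v = (6.29/1.876)×31.1 / (5.08/1.876 + 31.1) = 104.3/33.81 = 3.08 nmol/s.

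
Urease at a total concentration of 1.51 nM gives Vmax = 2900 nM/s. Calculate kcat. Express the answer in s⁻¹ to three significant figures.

kcat = Vmax/[E]total = 2900 nM/s / 1.51 nM = 1920 s⁻¹.

1920 s⁻¹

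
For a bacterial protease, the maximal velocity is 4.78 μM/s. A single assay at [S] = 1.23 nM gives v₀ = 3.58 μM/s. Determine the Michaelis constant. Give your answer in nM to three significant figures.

0.412 nM

From v = Vmax[S]/(Km+[S]), Km = [S](Vmax − v)/v.
Km = 1.23 × (4.78 − 3.58) / 3.58 = 1.476/3.58 = 0.412 nM.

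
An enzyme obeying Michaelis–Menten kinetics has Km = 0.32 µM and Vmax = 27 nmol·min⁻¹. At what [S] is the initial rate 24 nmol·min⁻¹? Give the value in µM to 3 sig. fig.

2.56 µM

Rearranging v = Vmax[S]/(Km+[S]) gives [S] = Km·v/(Vmax − v).
[S] = 0.32 × 24 / (27 − 24) = 7.680/3.000 = 2.56 µM.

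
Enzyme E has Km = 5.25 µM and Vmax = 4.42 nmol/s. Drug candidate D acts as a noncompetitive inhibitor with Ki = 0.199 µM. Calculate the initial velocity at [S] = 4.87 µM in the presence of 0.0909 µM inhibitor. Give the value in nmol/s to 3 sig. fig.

With α = 1 + [I]/Ki = 1 + 0.0909/0.199 = 1.457, the noncompetitive rate law is v = (Vmax/α)·[S] / (Km + [S]).
v = (4.42/1.457)×4.87 / (5.25 + 4.87) = 14.78/10.12 = 1.46 nmol/s.

1.46 nmol/s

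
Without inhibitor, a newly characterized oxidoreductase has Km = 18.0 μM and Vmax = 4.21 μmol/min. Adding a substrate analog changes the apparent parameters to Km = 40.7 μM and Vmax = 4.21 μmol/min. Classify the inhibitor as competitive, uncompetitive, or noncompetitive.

competitive

Km increases (18.0 → 40.7 μM) while Vmax is unchanged — the hallmark of competitive inhibition.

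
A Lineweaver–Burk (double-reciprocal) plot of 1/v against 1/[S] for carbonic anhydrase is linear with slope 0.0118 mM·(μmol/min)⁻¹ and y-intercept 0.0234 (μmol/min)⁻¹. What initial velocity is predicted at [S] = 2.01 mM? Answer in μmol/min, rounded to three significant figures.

The y-intercept is 1/Vmax, so Vmax = 1/0.0234 = 42.7 μmol/min.
The slope is Km/Vmax, so Km = 0.0118 × 42.7 = 0.504 mM.
Then v = 42.7 × 2.01/(0.504 + 2.01) = 34.2 μmol/min.

34.2 μmol/min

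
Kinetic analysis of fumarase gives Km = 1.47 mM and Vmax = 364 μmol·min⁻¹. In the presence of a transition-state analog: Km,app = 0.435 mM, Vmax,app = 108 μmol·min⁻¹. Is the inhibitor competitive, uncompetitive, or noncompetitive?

uncompetitive

Both Km and Vmax decrease by the same factor (~3.38-fold) — characteristic of uncompetitive inhibition.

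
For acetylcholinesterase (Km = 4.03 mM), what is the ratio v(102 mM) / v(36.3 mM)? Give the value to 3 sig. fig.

Since Vmax cancels, v₂/v₁ = [S]₂(Km+[S]₁) / [S]₁(Km+[S]₂).
= 102×(4.03+36.3) / (36.3×(4.03+102)) = 4114/3849 = 1.07.

1.07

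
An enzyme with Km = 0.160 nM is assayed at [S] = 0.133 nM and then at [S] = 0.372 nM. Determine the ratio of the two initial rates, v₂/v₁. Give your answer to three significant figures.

Since Vmax cancels, v₂/v₁ = [S]₂(Km+[S]₁) / [S]₁(Km+[S]₂).
= 0.372×(0.160+0.133) / (0.133×(0.160+0.372)) = 0.1090/0.07076 = 1.54.

1.54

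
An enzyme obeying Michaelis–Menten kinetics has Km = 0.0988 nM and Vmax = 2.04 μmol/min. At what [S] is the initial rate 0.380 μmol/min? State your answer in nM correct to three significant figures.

The required fractional saturation is v/Vmax = 0.380/2.04 = 0.1863.
Then [S]/(Km+[S]) = 0.1863 ⇒ [S] = 0.0988 × 0.1863/(1 − 0.1863) = 0.0226 nM.

0.0226 nM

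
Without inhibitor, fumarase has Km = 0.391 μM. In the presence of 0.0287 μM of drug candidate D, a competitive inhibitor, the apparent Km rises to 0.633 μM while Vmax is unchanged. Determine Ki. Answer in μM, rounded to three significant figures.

Competitive: Km,app = α·Km with α = 1 + [I]/Ki.
α = Km,app/Km = 0.633/0.391 = 1.619.
Ki = [I]/(α − 1) = 0.0287/0.6189 = 0.0464 μM.

0.0464 μM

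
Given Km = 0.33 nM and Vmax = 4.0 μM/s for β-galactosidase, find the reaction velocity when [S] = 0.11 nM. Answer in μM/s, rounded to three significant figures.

v = Vmax·[S]/(Km + [S]) = 4.0 × 0.11 / (0.33 + 0.11)
  = 0.4400 / 0.4400 = 1.00 μM/s.

1.00 μM/s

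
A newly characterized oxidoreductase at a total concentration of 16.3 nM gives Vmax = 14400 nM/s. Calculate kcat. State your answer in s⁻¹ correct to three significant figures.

kcat = Vmax/[E]total = 14400 nM/s / 16.3 nM = 883 s⁻¹.

883 s⁻¹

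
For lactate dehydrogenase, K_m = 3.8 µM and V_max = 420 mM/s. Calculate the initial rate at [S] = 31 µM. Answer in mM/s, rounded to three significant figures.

v = Vmax·[S]/(Km + [S]) = 420 × 31 / (3.8 + 31)
  = 13020 / 34.80 = 374 mM/s.

374 mM/s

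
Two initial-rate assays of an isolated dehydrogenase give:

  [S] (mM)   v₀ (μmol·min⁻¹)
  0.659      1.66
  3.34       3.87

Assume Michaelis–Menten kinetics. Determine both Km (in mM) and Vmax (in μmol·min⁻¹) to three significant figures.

From v = Vmax[S]/(Km+[S]), each point gives Vmax = v(Km+[S])/[S].
Equating: 1.66(Km+0.659)/0.659 = 3.87(Km+3.34)/3.34.
2.519·Km + 1.66 = 1.159·Km + 3.87, so (2.519 − 1.159)·Km = 3.87 − 1.66.
Km = 2.210/1.360 = 1.62 mM; then Vmax = 1.66(1.62+0.659)/0.659 = 5.75 μmol·min⁻¹.

Km = 1.62 mM; Vmax = 5.75 μmol·min⁻¹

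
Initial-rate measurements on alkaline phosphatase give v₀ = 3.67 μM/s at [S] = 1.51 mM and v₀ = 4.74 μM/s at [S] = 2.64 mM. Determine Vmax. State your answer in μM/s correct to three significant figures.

7.77 μM/s

In reciprocal form, 1/v = (Km/Vmax)·(1/[S]) + 1/Vmax. The two points give (1/[S], 1/v) = (0.6623, 0.2725) and (0.3788, 0.2110).
Slope = (0.2725 − 0.2110)/(0.6623 − 0.3788) = 0.2170; intercept = 0.2725 − 0.2170×0.6623 = 0.1288.
Vmax = 1/intercept = 7.77 μM/s; Km = slope × Vmax = 0.2170 × 7.77 = 1.69 mM.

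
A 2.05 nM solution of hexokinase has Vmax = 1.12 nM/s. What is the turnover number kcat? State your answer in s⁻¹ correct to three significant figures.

0.546 s⁻¹

kcat = Vmax/[E]total = 1.12 nM/s / 2.05 nM = 0.546 s⁻¹.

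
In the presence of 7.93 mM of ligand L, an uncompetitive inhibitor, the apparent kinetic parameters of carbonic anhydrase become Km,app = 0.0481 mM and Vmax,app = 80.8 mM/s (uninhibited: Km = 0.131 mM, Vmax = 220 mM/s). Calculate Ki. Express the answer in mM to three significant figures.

4.60 mM

Uncompetitive: Vmax,app = Vmax/α (and Km,app = Km/α) with α = 1 + [I]/Ki.
α = Vmax/Vmax,app = 220/80.8 = 2.723.
Since α = 1 + [I]/Ki, [I]/Ki = 2.723 − 1 = 1.723 and Ki = 7.93/1.723 = 4.60 mM.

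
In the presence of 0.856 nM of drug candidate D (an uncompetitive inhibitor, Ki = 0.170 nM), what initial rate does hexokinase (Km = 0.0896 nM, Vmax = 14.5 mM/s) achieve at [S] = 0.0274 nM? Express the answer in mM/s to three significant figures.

α = 1 + [I]/Ki = 1 + 0.856/0.170 = 6.035.
For an uncompetitive inhibitor, both parameters are divided by α, giving Vmax/α and Km/α: Km,app = 0.0148 nM, Vmax,app = 2.40 mM/s.
v = Vmax,app·[S]/(Km,app + [S]) = 2.40 × 0.0274/(0.0148 + 0.0274) = 1.56 mM/s.

1.56 mM/s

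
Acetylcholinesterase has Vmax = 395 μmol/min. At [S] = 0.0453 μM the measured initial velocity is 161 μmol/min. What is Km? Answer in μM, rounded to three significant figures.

From v = Vmax[S]/(Km+[S]), Km = [S](Vmax − v)/v.
Km = 0.0453 × (395 − 161) / 161 = 10.60/161 = 0.0658 μM.

0.0658 μM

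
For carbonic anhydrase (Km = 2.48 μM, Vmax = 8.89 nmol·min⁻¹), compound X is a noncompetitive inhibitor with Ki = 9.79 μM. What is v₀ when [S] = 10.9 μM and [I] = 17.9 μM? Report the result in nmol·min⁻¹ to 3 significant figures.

2.56 nmol·min⁻¹

α = 1 + [I]/Ki = 1 + 17.9/9.79 = 2.828.
For a noncompetitive inhibitor, Vmax is reduced to Vmax/α while Km is unchanged: Km,app = 2.48 μM, Vmax,app = 3.14 nmol·min⁻¹.
v = Vmax,app·[S]/(Km,app + [S]) = 3.14 × 10.9/(2.48 + 10.9) = 2.56 nmol·min⁻¹.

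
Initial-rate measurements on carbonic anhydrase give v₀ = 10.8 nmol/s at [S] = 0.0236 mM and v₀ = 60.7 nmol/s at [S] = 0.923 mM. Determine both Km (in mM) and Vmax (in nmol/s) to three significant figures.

Km = 0.127 mM; Vmax = 69.1 nmol/s

In reciprocal form, 1/v = (Km/Vmax)·(1/[S]) + 1/Vmax. The two points give (1/[S], 1/v) = (42.37, 0.09259) and (1.083, 0.01647).
Slope = (0.09259 − 0.01647)/(42.37 − 1.083) = 0.001844; intercept = 0.09259 − 0.001844×42.37 = 0.01448.
Vmax = 1/intercept = 69.1 nmol/s; Km = slope × Vmax = 0.001844 × 69.1 = 0.127 mM.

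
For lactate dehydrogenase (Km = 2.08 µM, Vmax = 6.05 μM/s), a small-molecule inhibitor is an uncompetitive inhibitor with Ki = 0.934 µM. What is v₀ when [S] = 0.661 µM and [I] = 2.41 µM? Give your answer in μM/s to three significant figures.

0.899 μM/s

α = 1 + [I]/Ki = 1 + 2.41/0.934 = 3.580.
For an uncompetitive inhibitor, both parameters are divided by α, giving Vmax/α and Km/α: Km,app = 0.581 µM, Vmax,app = 1.69 μM/s.
v = Vmax,app·[S]/(Km,app + [S]) = 1.69 × 0.661/(0.581 + 0.661) = 0.899 μM/s.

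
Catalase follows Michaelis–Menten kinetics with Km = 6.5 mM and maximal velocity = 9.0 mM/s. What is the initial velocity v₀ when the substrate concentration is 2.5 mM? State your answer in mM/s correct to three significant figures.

v = Vmax·[S]/(Km + [S]) = 9.0 × 2.5 / (6.5 + 2.5)
  = 22.50 / 9.000 = 2.50 mM/s.

2.50 mM/s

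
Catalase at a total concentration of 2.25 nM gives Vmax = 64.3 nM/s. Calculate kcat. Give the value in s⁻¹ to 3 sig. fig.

kcat = Vmax/[E]total = 64.3 nM/s / 2.25 nM = 28.6 s⁻¹.

28.6 s⁻¹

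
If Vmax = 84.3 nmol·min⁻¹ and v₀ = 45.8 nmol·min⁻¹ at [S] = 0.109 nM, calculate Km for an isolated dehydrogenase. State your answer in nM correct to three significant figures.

v/Vmax = 45.8/84.3 = 0.5433 = [S]/(Km+[S]).
So Km + [S] = [S]/0.5433 = 0.2006 nM, giving Km = 0.2006 − 0.109 = 0.0916 nM.

0.0916 nM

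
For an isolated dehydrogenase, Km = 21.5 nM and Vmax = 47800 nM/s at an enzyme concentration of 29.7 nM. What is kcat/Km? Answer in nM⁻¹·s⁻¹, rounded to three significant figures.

74.9 nM⁻¹·s⁻¹

kcat = Vmax/[E]total = 47800/29.7 = 1610 s⁻¹.
kcat/Km = 1610/21.5 = 74.9 nM⁻¹·s⁻¹.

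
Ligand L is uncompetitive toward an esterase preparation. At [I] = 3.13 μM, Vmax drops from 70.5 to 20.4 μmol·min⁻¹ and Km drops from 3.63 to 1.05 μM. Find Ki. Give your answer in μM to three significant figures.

Uncompetitive: Vmax,app = Vmax/α (and Km,app = Km/α) with α = 1 + [I]/Ki.
α = Vmax/Vmax,app = 70.5/20.4 = 3.456.
Ki = [I]/(α − 1) = 3.13/2.456 = 1.27 μM.

1.27 μM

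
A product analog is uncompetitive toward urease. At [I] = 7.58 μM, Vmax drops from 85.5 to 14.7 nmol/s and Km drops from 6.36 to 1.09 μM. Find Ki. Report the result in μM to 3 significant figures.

Uncompetitive: Vmax,app = Vmax/α (and Km,app = Km/α) with α = 1 + [I]/Ki.
α = Vmax/Vmax,app = 85.5/14.7 = 5.816.
Since α = 1 + [I]/Ki, [I]/Ki = 5.816 − 1 = 4.816 and Ki = 7.58/4.816 = 1.57 μM.

1.57 μM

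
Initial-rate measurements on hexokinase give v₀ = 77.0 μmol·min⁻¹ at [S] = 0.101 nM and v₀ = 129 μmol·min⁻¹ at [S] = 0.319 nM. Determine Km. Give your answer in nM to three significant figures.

From v = Vmax[S]/(Km+[S]), each point gives Vmax = v(Km+[S])/[S].
Equating: 77.0(Km+0.101)/0.101 = 129(Km+0.319)/0.319.
762.4·Km + 77.0 = 404.4·Km + 129, so (762.4 − 404.4)·Km = 129 − 77.0.
Km = 52.00/358.0 = 0.145 nM; then Vmax = 77.0(0.145+0.101)/0.101 = 188 μmol·min⁻¹.

0.145 nM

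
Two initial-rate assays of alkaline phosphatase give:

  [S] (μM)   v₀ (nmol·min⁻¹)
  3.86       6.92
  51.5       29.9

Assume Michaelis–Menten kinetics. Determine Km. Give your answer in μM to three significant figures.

19.0 μM

From v = Vmax[S]/(Km+[S]), each point gives Vmax = v(Km+[S])/[S].
Equating: 6.92(Km+3.86)/3.86 = 29.9(Km+51.5)/51.5.
1.793·Km + 6.92 = 0.5806·Km + 29.9, so (1.793 − 0.5806)·Km = 29.9 − 6.92.
Km = 22.98/1.212 = 19.0 μM; then Vmax = 6.92(19.0+3.86)/3.86 = 40.9 nmol·min⁻¹.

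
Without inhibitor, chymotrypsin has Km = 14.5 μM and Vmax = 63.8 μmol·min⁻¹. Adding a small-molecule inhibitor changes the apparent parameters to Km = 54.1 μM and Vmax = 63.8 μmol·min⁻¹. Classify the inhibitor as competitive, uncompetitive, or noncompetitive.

competitive

Km increases (14.5 → 54.1 μM) while Vmax is unchanged — the hallmark of competitive inhibition.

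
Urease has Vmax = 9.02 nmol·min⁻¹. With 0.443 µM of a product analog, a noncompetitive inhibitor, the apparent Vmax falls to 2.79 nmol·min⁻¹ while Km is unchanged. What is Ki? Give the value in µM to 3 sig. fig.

Noncompetitive: Vmax,app = Vmax/α with α = 1 + [I]/Ki.
α = Vmax/Vmax,app = 9.02/2.79 = 3.233.
Ki = [I]/(α − 1) = 0.443/2.233 = 0.198 µM.

0.198 µM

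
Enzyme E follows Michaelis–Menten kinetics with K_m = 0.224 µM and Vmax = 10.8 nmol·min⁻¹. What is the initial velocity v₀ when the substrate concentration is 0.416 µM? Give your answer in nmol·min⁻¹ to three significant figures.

[S]/(Km+[S]) = 0.416/0.6400 = 0.6500, the fractional saturation.
v = 0.6500 × Vmax = 0.6500 × 10.8 = 7.02 nmol·min⁻¹.

7.02 nmol·min⁻¹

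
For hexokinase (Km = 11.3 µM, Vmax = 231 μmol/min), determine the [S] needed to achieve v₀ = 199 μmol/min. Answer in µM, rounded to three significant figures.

70.3 µM

Rearranging v = Vmax[S]/(Km+[S]) gives [S] = Km·v/(Vmax − v).
[S] = 11.3 × 199 / (231 − 199) = 2249/32.00 = 70.3 µM.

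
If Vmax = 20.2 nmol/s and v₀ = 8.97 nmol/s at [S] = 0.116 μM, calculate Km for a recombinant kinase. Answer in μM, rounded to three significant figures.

From v = Vmax[S]/(Km+[S]), Km = [S](Vmax − v)/v.
Km = 0.116 × (20.2 − 8.97) / 8.97 = 1.303/8.97 = 0.145 μM.

0.145 μM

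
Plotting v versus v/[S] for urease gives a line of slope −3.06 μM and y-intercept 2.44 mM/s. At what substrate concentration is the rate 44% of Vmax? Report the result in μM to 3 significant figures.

The Eadie–Hofstee slope gives Km = 3.06 μM (slope = −Km).
v/Vmax = [S]/(Km+[S]) = 0.44 ⇒ [S] = Km·0.44/(1−0.44) = 3.06 × 0.7857 = 2.40 μM.

2.40 μM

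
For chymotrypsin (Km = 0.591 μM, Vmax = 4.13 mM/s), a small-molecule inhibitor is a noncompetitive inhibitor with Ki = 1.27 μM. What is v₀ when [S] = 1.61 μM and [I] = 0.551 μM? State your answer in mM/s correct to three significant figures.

2.11 mM/s

With α = 1 + [I]/Ki = 1 + 0.551/1.27 = 1.434, the noncompetitive rate law is v = (Vmax/α)·[S] / (Km + [S]).
v = (4.13/1.434)×1.61 / (0.591 + 1.61) = 4.637/2.201 = 2.11 mM/s.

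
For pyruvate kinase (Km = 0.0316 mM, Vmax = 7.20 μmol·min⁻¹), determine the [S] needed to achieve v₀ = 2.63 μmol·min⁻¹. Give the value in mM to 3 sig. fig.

0.0182 mM

Rearranging v = Vmax[S]/(Km+[S]) gives [S] = Km·v/(Vmax − v).
[S] = 0.0316 × 2.63 / (7.20 − 2.63) = 0.08311/4.570 = 0.0182 mM.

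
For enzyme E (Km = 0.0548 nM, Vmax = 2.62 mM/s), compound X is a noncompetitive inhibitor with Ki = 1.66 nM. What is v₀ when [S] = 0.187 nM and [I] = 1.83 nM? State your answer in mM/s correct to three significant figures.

0.964 mM/s

α = 1 + [I]/Ki = 1 + 1.83/1.66 = 2.102.
For a noncompetitive inhibitor, Vmax is reduced to Vmax/α while Km is unchanged: Km,app = 0.0548 nM, Vmax,app = 1.25 mM/s.
v = Vmax,app·[S]/(Km,app + [S]) = 1.25 × 0.187/(0.0548 + 0.187) = 0.964 mM/s.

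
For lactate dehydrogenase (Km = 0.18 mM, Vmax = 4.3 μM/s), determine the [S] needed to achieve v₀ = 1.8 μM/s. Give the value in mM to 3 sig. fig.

0.130 mM

The required fractional saturation is v/Vmax = 1.8/4.3 = 0.4186.
Then [S]/(Km+[S]) = 0.4186 ⇒ [S] = 0.18 × 0.4186/(1 − 0.4186) = 0.130 mM.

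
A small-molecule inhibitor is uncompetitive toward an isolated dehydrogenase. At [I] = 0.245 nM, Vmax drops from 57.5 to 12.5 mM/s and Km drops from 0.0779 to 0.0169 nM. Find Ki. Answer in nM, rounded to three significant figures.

0.0681 nM

Uncompetitive: Vmax,app = Vmax/α (and Km,app = Km/α) with α = 1 + [I]/Ki.
α = Vmax/Vmax,app = 57.5/12.5 = 4.600.
Ki = [I]/(α − 1) = 0.245/3.600 = 0.0681 nM.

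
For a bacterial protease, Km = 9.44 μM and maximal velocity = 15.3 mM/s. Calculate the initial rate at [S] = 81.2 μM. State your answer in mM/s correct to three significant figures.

13.7 mM/s

[S]/(Km+[S]) = 81.2/90.64 = 0.8959, the fractional saturation.
v = 0.8959 × Vmax = 0.8959 × 15.3 = 13.7 mM/s.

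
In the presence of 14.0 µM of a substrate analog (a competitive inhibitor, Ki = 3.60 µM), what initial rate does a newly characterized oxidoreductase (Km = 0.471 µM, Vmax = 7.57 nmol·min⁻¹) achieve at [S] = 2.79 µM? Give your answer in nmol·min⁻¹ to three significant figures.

With α = 1 + [I]/Ki = 1 + 14.0/3.60 = 4.889, the competitive rate law is v = Vmax[S] / (αKm + [S]).
v = 7.57×2.79 / (4.889×0.471 + 2.79) = 21.12/5.093 = 4.15 nmol·min⁻¹.

4.15 nmol·min⁻¹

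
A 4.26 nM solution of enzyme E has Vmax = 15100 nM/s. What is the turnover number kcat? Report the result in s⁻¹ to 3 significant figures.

3540 s⁻¹

kcat = Vmax/[E]total = 15100 nM/s / 4.26 nM = 3540 s⁻¹.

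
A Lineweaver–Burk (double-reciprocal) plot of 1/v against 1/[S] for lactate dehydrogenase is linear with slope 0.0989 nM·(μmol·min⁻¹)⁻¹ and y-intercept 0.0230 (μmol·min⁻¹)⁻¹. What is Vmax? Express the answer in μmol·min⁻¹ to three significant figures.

The y-intercept of a Lineweaver–Burk plot equals 1/Vmax, so Vmax = 1/0.0230 = 43.5 μmol·min⁻¹.

43.5 μmol·min⁻¹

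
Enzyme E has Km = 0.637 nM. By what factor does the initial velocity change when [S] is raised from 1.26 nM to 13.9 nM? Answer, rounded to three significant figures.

1.44

The fractional saturations are [S]/(Km+[S]) = 1.26/1.897 = 0.6642 and 13.9/14.54 = 0.9562.
v₂/v₁ is just their ratio: 0.9562/0.6642 = 1.44.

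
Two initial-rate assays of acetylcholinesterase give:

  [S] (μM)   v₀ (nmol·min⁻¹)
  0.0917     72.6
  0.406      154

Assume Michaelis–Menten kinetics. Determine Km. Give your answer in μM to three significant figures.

0.197 μM

In reciprocal form, 1/v = (Km/Vmax)·(1/[S]) + 1/Vmax. The two points give (1/[S], 1/v) = (10.91, 0.01377) and (2.463, 0.006494).
Slope = (0.01377 − 0.006494)/(10.91 − 2.463) = 0.0008624; intercept = 0.01377 − 0.0008624×10.91 = 0.004369.
Vmax = 1/intercept = 229 nmol·min⁻¹; Km = slope × Vmax = 0.0008624 × 229 = 0.197 μM.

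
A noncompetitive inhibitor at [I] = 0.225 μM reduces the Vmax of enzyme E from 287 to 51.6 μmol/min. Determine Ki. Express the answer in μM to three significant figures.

0.0493 μM

Noncompetitive: Vmax,app = Vmax/α with α = 1 + [I]/Ki.
α = Vmax/Vmax,app = 287/51.6 = 5.562.
Since α = 1 + [I]/Ki, [I]/Ki = 5.562 − 1 = 4.562 and Ki = 0.225/4.562 = 0.0493 μM.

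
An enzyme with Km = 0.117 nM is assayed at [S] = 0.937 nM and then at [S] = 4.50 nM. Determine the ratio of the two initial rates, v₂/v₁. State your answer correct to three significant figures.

1.10

The fractional saturations are [S]/(Km+[S]) = 0.937/1.054 = 0.8890 and 4.50/4.617 = 0.9747.
v₂/v₁ is just their ratio: 0.9747/0.8890 = 1.10.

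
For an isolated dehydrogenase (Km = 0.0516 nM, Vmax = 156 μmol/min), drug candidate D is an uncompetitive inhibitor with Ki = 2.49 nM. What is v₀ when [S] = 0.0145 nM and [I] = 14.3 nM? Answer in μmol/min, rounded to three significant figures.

With α = 1 + [I]/Ki = 1 + 14.3/2.49 = 6.743, the uncompetitive rate law is v = (Vmax/α)·[S] / (Km/α + [S]).
v = (156/6.743)×0.0145 / (0.0516/6.743 + 0.0145) = 0.3355/0.02215 = 15.1 μmol/min.

15.1 μmol/min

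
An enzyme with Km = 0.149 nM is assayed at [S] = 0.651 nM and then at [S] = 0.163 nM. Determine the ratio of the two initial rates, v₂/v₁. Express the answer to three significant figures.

0.642

Since Vmax cancels, v₂/v₁ = [S]₂(Km+[S]₁) / [S]₁(Km+[S]₂).
= 0.163×(0.149+0.651) / (0.651×(0.149+0.163)) = 0.1304/0.2031 = 0.642.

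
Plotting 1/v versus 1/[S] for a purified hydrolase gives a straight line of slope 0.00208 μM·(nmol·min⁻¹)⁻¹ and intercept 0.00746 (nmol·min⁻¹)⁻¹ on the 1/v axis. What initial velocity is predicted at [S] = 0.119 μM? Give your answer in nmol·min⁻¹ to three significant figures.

The y-intercept is 1/Vmax, so Vmax = 1/0.00746 = 134 nmol·min⁻¹.
The slope is Km/Vmax, so Km = 0.00208 × 134 = 0.279 μM.
Then v = 134 × 0.119/(0.279 + 0.119) = 40.1 nmol·min⁻¹.

40.1 nmol·min⁻¹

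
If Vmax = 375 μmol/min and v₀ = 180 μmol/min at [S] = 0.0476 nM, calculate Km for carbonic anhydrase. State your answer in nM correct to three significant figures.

v/Vmax = 180/375 = 0.4800 = [S]/(Km+[S]).
So Km + [S] = [S]/0.4800 = 0.09917 nM, giving Km = 0.09917 − 0.0476 = 0.0516 nM.

0.0516 nM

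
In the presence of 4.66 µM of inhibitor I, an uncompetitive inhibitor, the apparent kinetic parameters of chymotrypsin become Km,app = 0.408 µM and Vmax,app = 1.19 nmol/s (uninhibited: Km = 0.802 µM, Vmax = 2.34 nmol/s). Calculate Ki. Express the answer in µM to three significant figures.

4.82 µM

Uncompetitive: Vmax,app = Vmax/α (and Km,app = Km/α) with α = 1 + [I]/Ki.
α = Vmax/Vmax,app = 2.34/1.19 = 1.966.
Ki = [I]/(α − 1) = 4.66/0.9664 = 4.82 µM.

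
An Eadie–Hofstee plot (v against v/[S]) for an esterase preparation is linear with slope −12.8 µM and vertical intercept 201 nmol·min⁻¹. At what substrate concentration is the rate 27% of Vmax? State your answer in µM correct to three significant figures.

The Eadie–Hofstee slope gives Km = 12.8 µM (slope = −Km).
v/Vmax = [S]/(Km+[S]) = 0.27 ⇒ [S] = Km·0.27/(1−0.27) = 12.8 × 0.3699 = 4.73 µM.

4.73 µM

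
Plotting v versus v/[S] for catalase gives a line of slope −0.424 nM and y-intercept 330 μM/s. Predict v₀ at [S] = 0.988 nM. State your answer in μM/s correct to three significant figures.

In the Eadie–Hofstee form v = Vmax − Km·(v/[S]), the slope is −Km and the intercept is Vmax, so Km = 0.424 nM and Vmax = 330 μM/s.
v = 330 × 0.988/(0.424 + 0.988) = 231 μM/s.

231 μM/s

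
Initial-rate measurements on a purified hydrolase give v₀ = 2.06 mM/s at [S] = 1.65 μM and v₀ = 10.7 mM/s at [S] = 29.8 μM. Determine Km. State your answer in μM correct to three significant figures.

9.71 μM

From v = Vmax[S]/(Km+[S]), each point gives Vmax = v(Km+[S])/[S].
Equating: 2.06(Km+1.65)/1.65 = 10.7(Km+29.8)/29.8.
1.248·Km + 2.06 = 0.3591·Km + 10.7, so (1.248 − 0.3591)·Km = 10.7 − 2.06.
Km = 8.640/0.8894 = 9.71 μM; then Vmax = 2.06(9.71+1.65)/1.65 = 14.2 mM/s.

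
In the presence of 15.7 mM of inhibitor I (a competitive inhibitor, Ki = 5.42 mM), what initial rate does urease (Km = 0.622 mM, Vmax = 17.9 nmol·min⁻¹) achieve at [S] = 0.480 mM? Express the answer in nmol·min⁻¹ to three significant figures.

α = 1 + [I]/Ki = 1 + 15.7/5.42 = 3.897.
For a competitive inhibitor, Vmax is unchanged and the apparent Km becomes α·Km: Km,app = 2.42 mM, Vmax,app = 17.9 nmol·min⁻¹.
v = Vmax,app·[S]/(Km,app + [S]) = 17.9 × 0.480/(2.42 + 0.480) = 2.96 nmol·min⁻¹.

2.96 nmol·min⁻¹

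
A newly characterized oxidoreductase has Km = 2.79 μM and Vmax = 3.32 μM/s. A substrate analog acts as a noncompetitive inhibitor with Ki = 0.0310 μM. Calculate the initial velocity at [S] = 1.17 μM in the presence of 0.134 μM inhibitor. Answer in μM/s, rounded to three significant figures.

α = 1 + [I]/Ki = 1 + 0.134/0.0310 = 5.323.
For a noncompetitive inhibitor, Vmax is reduced to Vmax/α while Km is unchanged: Km,app = 2.79 μM, Vmax,app = 0.624 μM/s.
v = Vmax,app·[S]/(Km,app + [S]) = 0.624 × 1.17/(2.79 + 1.17) = 0.184 μM/s.

0.184 μM/s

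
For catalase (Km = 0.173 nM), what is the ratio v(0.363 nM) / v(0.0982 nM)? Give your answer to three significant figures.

1.87

Since Vmax cancels, v₂/v₁ = [S]₂(Km+[S]₁) / [S]₁(Km+[S]₂).
= 0.363×(0.173+0.0982) / (0.0982×(0.173+0.363)) = 0.09845/0.05264 = 1.87.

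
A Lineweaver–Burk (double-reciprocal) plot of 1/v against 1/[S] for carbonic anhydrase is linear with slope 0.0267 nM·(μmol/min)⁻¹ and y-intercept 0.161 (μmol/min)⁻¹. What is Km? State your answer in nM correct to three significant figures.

0.166 nM

y-intercept = 1/Vmax ⇒ Vmax = 6.21 μmol/min; slope = Km/Vmax ⇒ Km = slope × Vmax.
Km = 0.0267 × 6.21 = 0.166 nM.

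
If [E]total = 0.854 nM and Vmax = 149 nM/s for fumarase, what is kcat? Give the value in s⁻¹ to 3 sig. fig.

174 s⁻¹

kcat = Vmax/[E]total = 149 nM/s / 0.854 nM = 174 s⁻¹.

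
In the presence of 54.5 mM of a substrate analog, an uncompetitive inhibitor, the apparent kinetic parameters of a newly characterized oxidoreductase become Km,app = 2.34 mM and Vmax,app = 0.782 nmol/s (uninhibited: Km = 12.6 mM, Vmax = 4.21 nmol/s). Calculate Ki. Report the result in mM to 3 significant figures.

Uncompetitive: Vmax,app = Vmax/α (and Km,app = Km/α) with α = 1 + [I]/Ki.
α = Vmax/Vmax,app = 4.21/0.782 = 5.384.
Ki = [I]/(α − 1) = 54.5/4.384 = 12.4 mM.

12.4 mM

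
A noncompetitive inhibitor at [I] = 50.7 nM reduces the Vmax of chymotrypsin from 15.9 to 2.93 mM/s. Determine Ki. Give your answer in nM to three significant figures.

Noncompetitive: Vmax,app = Vmax/α with α = 1 + [I]/Ki.
α = Vmax/Vmax,app = 15.9/2.93 = 5.427.
Since α = 1 + [I]/Ki, [I]/Ki = 5.427 − 1 = 4.427 and Ki = 50.7/4.427 = 11.5 nM.

11.5 nM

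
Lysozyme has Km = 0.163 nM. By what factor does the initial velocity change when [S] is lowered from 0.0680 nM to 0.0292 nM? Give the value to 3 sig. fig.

0.516

The fractional saturations are [S]/(Km+[S]) = 0.0680/0.2310 = 0.2944 and 0.0292/0.1922 = 0.1519.
v₂/v₁ is just their ratio: 0.1519/0.2944 = 0.516.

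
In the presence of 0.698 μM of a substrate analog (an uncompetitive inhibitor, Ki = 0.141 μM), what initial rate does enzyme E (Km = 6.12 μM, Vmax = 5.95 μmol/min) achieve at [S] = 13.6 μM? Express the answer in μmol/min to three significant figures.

0.930 μmol/min

With α = 1 + [I]/Ki = 1 + 0.698/0.141 = 5.950, the uncompetitive rate law is v = (Vmax/α)·[S] / (Km/α + [S]).
v = (5.95/5.950)×13.6 / (6.12/5.950 + 13.6) = 13.60/14.63 = 0.930 μmol/min.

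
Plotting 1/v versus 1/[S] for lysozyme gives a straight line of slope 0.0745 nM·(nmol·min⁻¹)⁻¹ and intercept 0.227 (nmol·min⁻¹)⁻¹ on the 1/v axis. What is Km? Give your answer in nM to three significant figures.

y-intercept = 1/Vmax ⇒ Vmax = 4.41 nmol·min⁻¹; slope = Km/Vmax ⇒ Km = slope × Vmax.
Km = 0.0745 × 4.41 = 0.328 nM.

0.328 nM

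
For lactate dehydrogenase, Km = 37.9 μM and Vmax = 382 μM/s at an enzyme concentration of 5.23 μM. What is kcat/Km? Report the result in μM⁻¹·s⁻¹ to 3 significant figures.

kcat = Vmax/[E]total = 382/5.23 = 73.0 s⁻¹.
kcat/Km = 73.0/37.9 = 1.93 μM⁻¹·s⁻¹.

1.93 μM⁻¹·s⁻¹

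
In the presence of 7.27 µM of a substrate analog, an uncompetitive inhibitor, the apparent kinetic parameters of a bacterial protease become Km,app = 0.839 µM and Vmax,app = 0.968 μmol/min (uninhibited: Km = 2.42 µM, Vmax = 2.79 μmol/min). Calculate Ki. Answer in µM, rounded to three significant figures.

3.86 µM

Uncompetitive: Vmax,app = Vmax/α (and Km,app = Km/α) with α = 1 + [I]/Ki.
α = Vmax/Vmax,app = 2.79/0.968 = 2.882.
Ki = [I]/(α − 1) = 7.27/1.882 = 3.86 µM.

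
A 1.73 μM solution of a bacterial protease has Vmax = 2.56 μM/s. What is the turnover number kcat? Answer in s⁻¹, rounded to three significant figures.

kcat = Vmax/[E]total = 2.56 μM/s / 1.73 μM = 1.48 s⁻¹.

1.48 s⁻¹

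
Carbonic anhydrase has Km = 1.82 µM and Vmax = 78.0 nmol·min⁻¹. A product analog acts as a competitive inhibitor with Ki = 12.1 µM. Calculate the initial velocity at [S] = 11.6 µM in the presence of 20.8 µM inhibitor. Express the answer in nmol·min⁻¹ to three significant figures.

54.7 nmol·min⁻¹

With α = 1 + [I]/Ki = 1 + 20.8/12.1 = 2.719, the competitive rate law is v = Vmax[S] / (αKm + [S]).
v = 78.0×11.6 / (2.719×1.82 + 11.6) = 904.8/16.55 = 54.7 nmol·min⁻¹.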